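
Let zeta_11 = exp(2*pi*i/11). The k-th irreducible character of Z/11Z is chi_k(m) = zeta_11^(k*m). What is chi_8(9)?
chi_8(9) = zeta_11^72 = exp(-10*I*pi/11)

Explanation: chi_8(9) = zeta_11^(8*9) = zeta_11^72. Since zeta_11^11 = 1, this equals zeta_11^6 = exp(2*pi*i*6/11) = exp(-10*I*pi/11).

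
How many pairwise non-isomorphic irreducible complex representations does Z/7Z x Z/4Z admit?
28

Argument: The number of irreducible complex representations of a finite group equals its number of conjugacy classes. Z/7Z x Z/4Z is abelian of order 28, so every element is its own conjugacy class: 28 classes, so Z/7Z x Z/4Z (order 28) has exactly 28 irreducible complex representations.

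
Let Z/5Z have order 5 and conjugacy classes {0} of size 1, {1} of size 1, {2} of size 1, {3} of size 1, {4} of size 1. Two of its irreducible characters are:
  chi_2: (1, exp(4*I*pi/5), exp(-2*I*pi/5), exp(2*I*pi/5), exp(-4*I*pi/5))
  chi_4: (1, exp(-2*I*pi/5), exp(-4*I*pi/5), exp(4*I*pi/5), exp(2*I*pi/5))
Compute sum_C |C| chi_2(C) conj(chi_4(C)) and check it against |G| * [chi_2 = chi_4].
Sum = 0; so <chi_2, chi_4> = 0 (distinct irreducibles are orthogonal).

Working: Compute term by term over conjugacy classes (|C| * chi_2(C) * conj(chi_4(C))):
  1*(1)*conj(1) + 1*(exp(4*I*pi/5))*conj(exp(-2*I*pi/5)) + 1*(exp(-2*I*pi/5))*conj(exp(-4*I*pi/5)) + 1*(exp(2*I*pi/5))*conj(exp(4*I*pi/5)) + 1*(exp(-4*I*pi/5))*conj(exp(2*I*pi/5))
  = (1) + (exp(-4*I*pi/5)) + (exp(2*I*pi/5)) + (exp(-2*I*pi/5)) + (exp(4*I*pi/5))
  = 0.
(Exp terms are combined using exp(i*s)*conj(exp(i*t)) = exp(i*(s-t)), and sums of them are collapsed using the identity that for every m > 1 the m distinct m-th roots of unity sum to 0, e.g. 1 + exp(2*I*pi/3) + exp(-2*I*pi/3) = 0.)
Dividing by |G| = 5 gives 0/5 = 0, matching the row-orthogonality relation <chi_2, chi_4> = [chi_2 = chi_4].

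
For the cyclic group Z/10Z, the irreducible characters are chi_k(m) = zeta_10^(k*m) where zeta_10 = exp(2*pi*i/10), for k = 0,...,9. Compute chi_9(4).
chi_9(4) = zeta_10^36 = exp(-4*I*pi/5)

Working: chi_9(4) = zeta_10^(9*4) = zeta_10^36. Since zeta_10^10 = 1, this equals zeta_10^6 = exp(2*pi*i*6/10) = exp(-4*I*pi/5).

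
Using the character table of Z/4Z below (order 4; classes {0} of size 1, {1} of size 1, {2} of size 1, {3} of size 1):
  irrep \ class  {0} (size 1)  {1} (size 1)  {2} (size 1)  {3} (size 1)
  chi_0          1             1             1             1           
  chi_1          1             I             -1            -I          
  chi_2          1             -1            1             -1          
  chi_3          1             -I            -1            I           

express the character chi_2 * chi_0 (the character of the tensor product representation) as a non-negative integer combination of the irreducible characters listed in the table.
chi_2 tensor chi_0 = chi_2 (all other irreducibles have multiplicity 0).

Reasoning: The character of a tensor product is the pointwise product (chi_2 * chi_0)(C) = chi_2(C) * chi_0(C):
  {0}: (1)*(1), {1}: (-1)*(1), {2}: (1)*(1), {3}: (-1)*(1)
so (chi_2 * chi_0) takes values
  {0} -> 1, {1} -> -1, {2} -> 1, {3} -> -1.
Now take the inner product of this character with each irreducible chi from the table, <chi_2*chi_0, chi> = (1/4) sum_C |C| (chi_2*chi_0)(C) conj(chi(C)):
  <chi_2*chi_0, chi_0> = (1/4)[1*(1)*conj(1) + 1*(-1)*conj(1) + 1*(1)*conj(1) + 1*(-1)*conj(1)]
      = (1/4)[(1) + (-1) + (1) + (-1)] = 0/4 = 0
  <chi_2*chi_0, chi_1> = (1/4)[1*(1)*conj(1) + 1*(-1)*conj(I) + 1*(1)*conj(-1) + 1*(-1)*conj(-I)]
      = (1/4)[(1) + (I) + (-1) + (-I)] = 0/4 = 0
  <chi_2*chi_0, chi_2> = (1/4)[1*(1)*conj(1) + 1*(-1)*conj(-1) + 1*(1)*conj(1) + 1*(-1)*conj(-1)]
      = (1/4)[(1) + (1) + (1) + (1)] = 4/4 = 1
  <chi_2*chi_0, chi_3> = (1/4)[1*(1)*conj(1) + 1*(-1)*conj(-I) + 1*(1)*conj(-1) + 1*(-1)*conj(I)]
      = (1/4)[(1) + (-I) + (-1) + (I)] = 0/4 = 0
(Exp terms are combined using exp(i*s)*conj(exp(i*t)) = exp(i*(s-t)), and sums of them are collapsed using the identity that for every m > 1 the m distinct m-th roots of unity sum to 0, e.g. 1 + exp(2*I*pi/3) + exp(-2*I*pi/3) = 0.)
Hence the multiplicities are chi_2: 1. Dimension check: dim(chi_2)*dim(chi_0) = 1*1 = 1 and sum (mult * dim) = 1*1 = 1.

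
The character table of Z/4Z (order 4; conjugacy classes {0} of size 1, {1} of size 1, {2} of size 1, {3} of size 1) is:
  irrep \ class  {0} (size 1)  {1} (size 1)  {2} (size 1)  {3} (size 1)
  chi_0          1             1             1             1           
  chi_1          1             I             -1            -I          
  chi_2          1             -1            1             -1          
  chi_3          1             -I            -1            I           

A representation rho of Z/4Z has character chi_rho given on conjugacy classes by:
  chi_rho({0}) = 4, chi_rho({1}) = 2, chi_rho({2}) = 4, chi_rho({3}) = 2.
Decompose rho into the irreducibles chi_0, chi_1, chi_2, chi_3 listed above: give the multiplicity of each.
Multiplicities: chi_0: 3, chi_1: 0, chi_2: 1, chi_3: 0.

Details: Use <chi_rho, chi> = (1/|G|) sum_C |C| * chi_rho(C) * conj(chi(C)) with |G| = 4 for each irreducible chi in the table:
  <chi_rho, chi_0> = (1/4)[1*(4)*conj(1) + 1*(2)*conj(1) + 1*(4)*conj(1) + 1*(2)*conj(1)]
      = (1/4)[(4) + (2) + (4) + (2)] = 12/4 = 3
  <chi_rho, chi_1> = (1/4)[1*(4)*conj(1) + 1*(2)*conj(I) + 1*(4)*conj(-1) + 1*(2)*conj(-I)]
      = (1/4)[(4) + (-2*I) + (-4) + (2*I)] = 0/4 = 0
  <chi_rho, chi_2> = (1/4)[1*(4)*conj(1) + 1*(2)*conj(-1) + 1*(4)*conj(1) + 1*(2)*conj(-1)]
      = (1/4)[(4) + (-2) + (4) + (-2)] = 4/4 = 1
  <chi_rho, chi_3> = (1/4)[1*(4)*conj(1) + 1*(2)*conj(-I) + 1*(4)*conj(-1) + 1*(2)*conj(I)]
      = (1/4)[(4) + (2*I) + (-4) + (-2*I)] = 0/4 = 0
(Exp terms are combined using exp(i*s)*conj(exp(i*t)) = exp(i*(s-t)), and sums of them are collapsed using the identity that for every m > 1 the m distinct m-th roots of unity sum to 0, e.g. 1 + exp(2*I*pi/3) + exp(-2*I*pi/3) = 0.)
Dimension check: dim(rho) = sum (mult * dim) = 3*1 + 0*1 + 1*1 + 0*1 = 4 = chi_rho(e) = 4.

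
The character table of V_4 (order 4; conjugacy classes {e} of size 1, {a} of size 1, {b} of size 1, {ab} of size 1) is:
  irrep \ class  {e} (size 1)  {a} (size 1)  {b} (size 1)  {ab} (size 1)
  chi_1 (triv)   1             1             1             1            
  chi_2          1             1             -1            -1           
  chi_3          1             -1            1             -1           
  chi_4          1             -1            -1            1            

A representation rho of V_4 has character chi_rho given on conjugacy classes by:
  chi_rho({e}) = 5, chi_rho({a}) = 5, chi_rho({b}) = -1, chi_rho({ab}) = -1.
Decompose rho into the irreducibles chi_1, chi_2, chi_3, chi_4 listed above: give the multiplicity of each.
Multiplicities: chi_1: 2, chi_2: 3, chi_3: 0, chi_4: 0.

Why: Use <chi_rho, chi> = (1/|G|) sum_C |C| * chi_rho(C) * conj(chi(C)) with |G| = 4 for each irreducible chi in the table:
  <chi_rho, chi_1> = (1/4)[1*(5)*conj(1) + 1*(5)*conj(1) + 1*(-1)*conj(1) + 1*(-1)*conj(1)]
      = (1/4)[(5) + (5) + (-1) + (-1)] = 8/4 = 2
  <chi_rho, chi_2> = (1/4)[1*(5)*conj(1) + 1*(5)*conj(1) + 1*(-1)*conj(-1) + 1*(-1)*conj(-1)]
      = (1/4)[(5) + (5) + (1) + (1)] = 12/4 = 3
  <chi_rho, chi_3> = (1/4)[1*(5)*conj(1) + 1*(5)*conj(-1) + 1*(-1)*conj(1) + 1*(-1)*conj(-1)]
      = (1/4)[(5) + (-5) + (-1) + (1)] = 0/4 = 0
  <chi_rho, chi_4> = (1/4)[1*(5)*conj(1) + 1*(5)*conj(-1) + 1*(-1)*conj(-1) + 1*(-1)*conj(1)]
      = (1/4)[(5) + (-5) + (1) + (-1)] = 0/4 = 0
Dimension check: dim(rho) = sum (mult * dim) = 2*1 + 3*1 + 0*1 + 0*1 = 5 = chi_rho(e) = 5.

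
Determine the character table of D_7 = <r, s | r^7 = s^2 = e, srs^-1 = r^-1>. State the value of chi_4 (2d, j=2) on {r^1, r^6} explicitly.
Conjugacy classes: {e} of size 1, {r^1, r^6} of size 2, {r^2, r^5} of size 2, {r^3, r^4} of size 2, {s, sr, ..., sr^6} of size 7.
Character table:
  irrep \ class              {e} (size 1)  {r^1, r^6} (size 2)  {r^2, r^5} (size 2)  {r^3, r^4} (size 2)  {s, sr, ..., sr^6} (size 7)
  chi_1 (triv)               1             1                    1                    1                    1                          
  chi_2 (sign: r->1, s->-1)  1             1                    1                    1                    -1                         
  chi_3 (2d, j=1)            2             2*cos(2*pi/7)        -2*cos(3*pi/7)       -2*cos(pi/7)         0                          
  chi_4 (2d, j=2)            2             -2*cos(3*pi/7)       -2*cos(pi/7)         2*cos(2*pi/7)        0                          
  chi_5 (2d, j=3)            2             -2*cos(pi/7)         2*cos(2*pi/7)        -2*cos(3*pi/7)       0                          

Spot check: chi_4 (2d, j=2) on {r^1, r^6} = -2*cos(3*pi/7).

Argument: D_7 has order 2*7 = 14 with 5 conjugacy classes, hence 5 irreducibles. Sum of squared dims 1 + 1 + 4 + 4 + 4 = 14 = |G|. Linear characters come from the abelianisation; the 2-dimensional irreps have character r^k -> 2*cos(2*pi*j*k/7), reflections -> 0.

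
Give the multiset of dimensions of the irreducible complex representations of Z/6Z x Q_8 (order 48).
Dimensions: 1, 1, 1, 1, 1, 1, 1, 1, 1, 1, 1, 1, 1, 1, 1, 1, 1, 1, 1, 1, 1, 1, 1, 1, 2, 2, 2, 2, 2, 2

Justification: There are 30 irreducibles (= number of conjugacy classes). Their dimensions d_i satisfy sum d_i^2 = |G| = 48: 1 + 1 + 1 + 1 + 1 + 1 + 1 + 1 + 1 + 1 + 1 + 1 + 1 + 1 + 1 + 1 + 1 + 1 + 1 + 1 + 1 + 1 + 1 + 1 + 4 + 4 + 4 + 4 + 4 + 4 = 48. (For the product with Z/6Z: each of the 6 1-dim characters of Z/6Z tensors with each irrep of Q_8, giving 6 copies of each Q_8-dimension.)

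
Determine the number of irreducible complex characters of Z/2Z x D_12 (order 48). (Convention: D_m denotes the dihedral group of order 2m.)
18

Why: The number of irreducible complex representations of a finite group equals its number of conjugacy classes. For a direct product, #classes(G x H) = #classes(G) * #classes(H). Z/2Z has 2 classes (abelian), D_12 has 9 classes, so 2 * 9 = 18, so Z/2Z x D_12 (order 48) has exactly 18 irreducible complex representations.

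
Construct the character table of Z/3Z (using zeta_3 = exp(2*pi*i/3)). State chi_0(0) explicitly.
Character table of Z/3Z (irreps indexed chi_0,...,chi_2 with chi_k(m) = zeta_3^(k*m), zeta_3 = exp(2*pi*i/3)):
  irrep \ class  {0} (size 1)  {1} (size 1)    {2} (size 1)  
  chi_0          1             1               1             
  chi_1          1             exp(2*I*pi/3)   exp(-2*I*pi/3)
  chi_2          1             exp(-2*I*pi/3)  exp(2*I*pi/3) 

Spot check: chi_0(0) = zeta_3^(0*0) = zeta_3^0 = 1.

Proof sketch: Z/3Z is abelian, so all 3 irreducible complex representations are 1-dimensional. They are given by chi_k(m) = zeta_3^(k*m) for k = 0,...,2. Row orthogonality: sum_m chi_k(m) conj(chi_l(m)) = 3 * [k = l].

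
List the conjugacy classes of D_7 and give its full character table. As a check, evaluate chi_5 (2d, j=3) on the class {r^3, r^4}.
Conjugacy classes: {e} of size 1, {r^1, r^6} of size 2, {r^2, r^5} of size 2, {r^3, r^4} of size 2, {s, sr, ..., sr^6} of size 7.
Character table:
  irrep \ class              {e} (size 1)  {r^1, r^6} (size 2)  {r^2, r^5} (size 2)  {r^3, r^4} (size 2)  {s, sr, ..., sr^6} (size 7)
  chi_1 (triv)               1             1                    1                    1                    1                          
  chi_2 (sign: r->1, s->-1)  1             1                    1                    1                    -1                         
  chi_3 (2d, j=1)            2             2*cos(2*pi/7)        -2*cos(3*pi/7)       -2*cos(pi/7)         0                          
  chi_4 (2d, j=2)            2             -2*cos(3*pi/7)       -2*cos(pi/7)         2*cos(2*pi/7)        0                          
  chi_5 (2d, j=3)            2             -2*cos(pi/7)         2*cos(2*pi/7)        -2*cos(3*pi/7)       0                          

Spot check: chi_5 (2d, j=3) on {r^3, r^4} = -2*cos(3*pi/7).

Derivation: D_7 has order 2*7 = 14 with 5 conjugacy classes, hence 5 irreducibles. Sum of squared dims 1 + 1 + 4 + 4 + 4 = 14 = |G|. Linear characters come from the abelianisation; the 2-dimensional irreps have character r^k -> 2*cos(2*pi*j*k/7), reflections -> 0.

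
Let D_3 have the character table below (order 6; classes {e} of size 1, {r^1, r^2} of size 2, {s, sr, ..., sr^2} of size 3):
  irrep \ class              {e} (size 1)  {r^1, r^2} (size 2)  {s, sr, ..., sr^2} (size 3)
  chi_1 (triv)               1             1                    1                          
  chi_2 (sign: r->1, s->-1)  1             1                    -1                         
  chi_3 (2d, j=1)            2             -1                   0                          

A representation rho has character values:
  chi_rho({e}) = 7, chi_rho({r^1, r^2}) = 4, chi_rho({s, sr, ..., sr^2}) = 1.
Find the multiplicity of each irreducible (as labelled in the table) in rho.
Multiplicities: chi_1: 3, chi_2: 2, chi_3: 1.

Argument: Use <chi_rho, chi> = (1/|G|) sum_C |C| * chi_rho(C) * conj(chi(C)) with |G| = 6 for each irreducible chi in the table:
  <chi_rho, chi_1> = (1/6)[1*(7)*conj(1) + 2*(4)*conj(1) + 3*(1)*conj(1)]
      = (1/6)[(7) + (8) + (3)] = 18/6 = 3
  <chi_rho, chi_2> = (1/6)[1*(7)*conj(1) + 2*(4)*conj(1) + 3*(1)*conj(-1)]
      = (1/6)[(7) + (8) + (-3)] = 12/6 = 2
  <chi_rho, chi_3> = (1/6)[1*(7)*conj(2) + 2*(4)*conj(-1) + 3*(1)*conj(0)]
      = (1/6)[(14) + (-8) + (0)] = 6/6 = 1
Dimension check: dim(rho) = sum (mult * dim) = 3*1 + 2*1 + 1*2 = 7 = chi_rho(e) = 7.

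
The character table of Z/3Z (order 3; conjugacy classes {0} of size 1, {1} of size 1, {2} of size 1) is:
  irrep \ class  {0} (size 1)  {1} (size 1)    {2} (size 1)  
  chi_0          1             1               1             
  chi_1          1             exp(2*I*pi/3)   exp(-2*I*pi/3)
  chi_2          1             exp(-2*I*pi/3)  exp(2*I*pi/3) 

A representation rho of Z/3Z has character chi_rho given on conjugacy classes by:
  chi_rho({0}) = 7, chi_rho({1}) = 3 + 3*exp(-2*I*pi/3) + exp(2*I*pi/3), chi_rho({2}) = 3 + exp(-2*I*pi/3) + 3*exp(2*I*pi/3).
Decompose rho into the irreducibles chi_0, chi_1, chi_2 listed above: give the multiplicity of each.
Multiplicities: chi_0: 3, chi_1: 1, chi_2: 3.

Derivation: Use <chi_rho, chi> = (1/|G|) sum_C |C| * chi_rho(C) * conj(chi(C)) with |G| = 3 for each irreducible chi in the table:
  <chi_rho, chi_0> = (1/3)[1*(7)*conj(1) + 1*(3 + 3*exp(-2*I*pi/3) + exp(2*I*pi/3))*conj(1) + 1*(3 + exp(-2*I*pi/3) + 3*exp(2*I*pi/3))*conj(1)]
      = (1/3)[(7) + (3 + 3*exp(-2*I*pi/3) + exp(2*I*pi/3)) + (3 + exp(-2*I*pi/3) + 3*exp(2*I*pi/3))] = 9/3 = 3
  <chi_rho, chi_1> = (1/3)[1*(7)*conj(1) + 1*(3 + 3*exp(-2*I*pi/3) + exp(2*I*pi/3))*conj(exp(2*I*pi/3)) + 1*(3 + exp(-2*I*pi/3) + 3*exp(2*I*pi/3))*conj(exp(-2*I*pi/3))]
      = (1/3)[(7) + (-2) + (-2)] = 3/3 = 1
  <chi_rho, chi_2> = (1/3)[1*(7)*conj(1) + 1*(3 + 3*exp(-2*I*pi/3) + exp(2*I*pi/3))*conj(exp(-2*I*pi/3)) + 1*(3 + exp(-2*I*pi/3) + 3*exp(2*I*pi/3))*conj(exp(2*I*pi/3))]
      = (1/3)[(7) + (3 + exp(-2*I*pi/3) + 3*exp(2*I*pi/3)) + (3 + 3*exp(-2*I*pi/3) + exp(2*I*pi/3))] = 9/3 = 3
(Exp terms are combined using exp(i*s)*conj(exp(i*t)) = exp(i*(s-t)), and sums of them are collapsed using the identity that for every m > 1 the m distinct m-th roots of unity sum to 0, e.g. 1 + exp(2*I*pi/3) + exp(-2*I*pi/3) = 0.)
Dimension check: dim(rho) = sum (mult * dim) = 3*1 + 1*1 + 3*1 = 7 = chi_rho(e) = 7.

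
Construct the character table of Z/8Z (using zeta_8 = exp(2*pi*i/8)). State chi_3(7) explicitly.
Character table of Z/8Z (irreps indexed chi_0,...,chi_7 with chi_k(m) = zeta_8^(k*m), zeta_8 = exp(2*pi*i/8)):
  irrep \ class  {0} (size 1)  {1} (size 1)    {2} (size 1)  {3} (size 1)    {4} (size 1)  {5} (size 1)    {6} (size 1)  {7} (size 1)  
  chi_0          1             1               1             1               1             1               1             1             
  chi_1          1             exp(I*pi/4)     I             exp(3*I*pi/4)   -1            exp(-3*I*pi/4)  -I            exp(-I*pi/4)  
  chi_2          1             I               -1            -I              1             I               -1            -I            
  chi_3          1             exp(3*I*pi/4)   -I            exp(I*pi/4)     -1            exp(-I*pi/4)    I             exp(-3*I*pi/4)
  chi_4          1             -1              1             -1              1             -1              1             -1            
  chi_5          1             exp(-3*I*pi/4)  I             exp(-I*pi/4)    -1            exp(I*pi/4)     -I            exp(3*I*pi/4) 
  chi_6          1             -I              -1            I               1             -I              -1            I             
  chi_7          1             exp(-I*pi/4)    -I            exp(-3*I*pi/4)  -1            exp(3*I*pi/4)   I             exp(I*pi/4)   

Spot check: chi_3(7) = zeta_8^(3*7) = zeta_8^21 = exp(-3*I*pi/4).

Derivation: Z/8Z is abelian, so all 8 irreducible complex representations are 1-dimensional. They are given by chi_k(m) = zeta_8^(k*m) for k = 0,...,7. Row orthogonality: sum_m chi_k(m) conj(chi_l(m)) = 8 * [k = l].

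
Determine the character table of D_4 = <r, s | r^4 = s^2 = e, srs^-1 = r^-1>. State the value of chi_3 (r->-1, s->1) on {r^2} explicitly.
Conjugacy classes: {e} of size 1, {r^2} of size 1, {r^1, r^3} of size 2, {s, sr^2, ...} of size 2, {sr, sr^3, ...} of size 2.
Character table:
  irrep \ class              {e} (size 1)  {r^2} (size 1)  {r^1, r^3} (size 2)  {s, sr^2, ...} (size 2)  {sr, sr^3, ...} (size 2)
  chi_1 (triv)               1             1               1                    1                        1                       
  chi_2 (sign: r->1, s->-1)  1             1               1                    -1                       -1                      
  chi_3 (r->-1, s->1)        1             1               -1                   1                        -1                      
  chi_4 (r->-1, s->-1)       1             1               -1                   -1                       1                       
  chi_5 (2d, j=1)            2             -2              0                    0                        0                       

Spot check: chi_3 (r->-1, s->1) on {r^2} = 1.

Details: D_4 has order 2*4 = 8 with 5 conjugacy classes, hence 5 irreducibles. Sum of squared dims 1 + 1 + 1 + 1 + 4 = 8 = |G|. Linear characters come from the abelianisation; the 2-dimensional irreps have character r^k -> 2*cos(2*pi*j*k/4), reflections -> 0.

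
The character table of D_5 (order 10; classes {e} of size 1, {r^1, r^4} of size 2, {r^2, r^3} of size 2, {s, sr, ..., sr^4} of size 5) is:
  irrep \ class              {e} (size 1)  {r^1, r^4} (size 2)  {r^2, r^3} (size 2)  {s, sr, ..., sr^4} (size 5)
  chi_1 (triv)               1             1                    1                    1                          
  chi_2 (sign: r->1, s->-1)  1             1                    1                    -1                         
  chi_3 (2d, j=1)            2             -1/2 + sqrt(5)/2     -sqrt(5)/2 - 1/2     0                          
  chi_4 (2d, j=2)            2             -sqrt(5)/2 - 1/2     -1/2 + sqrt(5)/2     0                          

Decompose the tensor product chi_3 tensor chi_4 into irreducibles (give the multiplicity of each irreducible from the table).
chi_3 tensor chi_4 = chi_3 + chi_4 (all other irreducibles have multiplicity 0).

Solution. The character of a tensor product is the pointwise product (chi_3 * chi_4)(C) = chi_3(C) * chi_4(C):
  {e}: (2)*(2), {r^1, r^4}: (-1/2 + sqrt(5)/2)*(-sqrt(5)/2 - 1/2), {r^2, r^3}: (-sqrt(5)/2 - 1/2)*(-1/2 + sqrt(5)/2), {s, sr, ..., sr^4}: (0)*(0)
so (chi_3 * chi_4) takes values
  {e} -> 4, {r^1, r^4} -> -1, {r^2, r^3} -> -1, {s, sr, ..., sr^4} -> 0.
Now take the inner product of this character with each irreducible chi from the table, <chi_3*chi_4, chi> = (1/10) sum_C |C| (chi_3*chi_4)(C) conj(chi(C)):
  <chi_3*chi_4, chi_1> = (1/10)[1*(4)*conj(1) + 2*(-1)*conj(1) + 2*(-1)*conj(1) + 5*(0)*conj(1)]
      = (1/10)[(4) + (-2) + (-2) + (0)] = 0/10 = 0
  <chi_3*chi_4, chi_2> = (1/10)[1*(4)*conj(1) + 2*(-1)*conj(1) + 2*(-1)*conj(1) + 5*(0)*conj(-1)]
      = (1/10)[(4) + (-2) + (-2) + (0)] = 0/10 = 0
  <chi_3*chi_4, chi_3> = (1/10)[1*(4)*conj(2) + 2*(-1)*conj(-1/2 + sqrt(5)/2) + 2*(-1)*conj(-sqrt(5)/2 - 1/2) + 5*(0)*conj(0)]
      = (1/10)[(8) + (1 - sqrt(5)) + (1 + sqrt(5)) + (0)] = 10/10 = 1
  <chi_3*chi_4, chi_4> = (1/10)[1*(4)*conj(2) + 2*(-1)*conj(-sqrt(5)/2 - 1/2) + 2*(-1)*conj(-1/2 + sqrt(5)/2) + 5*(0)*conj(0)]
      = (1/10)[(8) + (1 + sqrt(5)) + (1 - sqrt(5)) + (0)] = 10/10 = 1
Hence the multiplicities are chi_3: 1, chi_4: 1. Dimension check: dim(chi_3)*dim(chi_4) = 2*2 = 4 and sum (mult * dim) = 1*2 + 1*2 = 4.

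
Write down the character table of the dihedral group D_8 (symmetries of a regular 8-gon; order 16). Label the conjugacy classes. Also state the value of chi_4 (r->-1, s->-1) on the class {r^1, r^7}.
Conjugacy classes: {e} of size 1, {r^4} of size 1, {r^1, r^7} of size 2, {r^2, r^6} of size 2, {r^3, r^5} of size 2, {s, sr^2, ...} of size 4, {sr, sr^3, ...} of size 4.
Character table:
  irrep \ class              {e} (size 1)  {r^4} (size 1)  {r^1, r^7} (size 2)  {r^2, r^6} (size 2)  {r^3, r^5} (size 2)  {s, sr^2, ...} (size 4)  {sr, sr^3, ...} (size 4)
  chi_1 (triv)               1             1               1                    1                    1                    1                        1                       
  chi_2 (sign: r->1, s->-1)  1             1               1                    1                    1                    -1                       -1                      
  chi_3 (r->-1, s->1)        1             1               -1                   1                    -1                   1                        -1                      
  chi_4 (r->-1, s->-1)       1             1               -1                   1                    -1                   -1                       1                       
  chi_5 (2d, j=1)            2             -2              sqrt(2)              0                    -sqrt(2)             0                        0                       
  chi_6 (2d, j=2)            2             2               0                    -2                   0                    0                        0                       
  chi_7 (2d, j=3)            2             -2              -sqrt(2)             0                    sqrt(2)              0                        0                       

Spot check: chi_4 (r->-1, s->-1) on {r^1, r^7} = -1.

D_8 has order 2*8 = 16 with 7 conjugacy classes, hence 7 irreducibles. Sum of squared dims 1 + 1 + 1 + 1 + 4 + 4 + 4 = 16 = |G|. Linear characters come from the abelianisation; the 2-dimensional irreps have character r^k -> 2*cos(2*pi*j*k/8), reflections -> 0.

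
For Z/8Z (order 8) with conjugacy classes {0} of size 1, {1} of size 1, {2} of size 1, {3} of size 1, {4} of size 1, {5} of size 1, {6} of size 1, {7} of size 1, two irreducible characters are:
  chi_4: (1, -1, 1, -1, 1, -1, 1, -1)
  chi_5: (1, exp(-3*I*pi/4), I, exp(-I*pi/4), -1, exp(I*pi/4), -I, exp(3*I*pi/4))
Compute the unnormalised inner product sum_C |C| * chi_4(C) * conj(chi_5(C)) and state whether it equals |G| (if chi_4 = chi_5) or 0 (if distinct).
Sum = 0; so <chi_4, chi_5> = 0 (distinct irreducibles are orthogonal).

Solution. Compute term by term over conjugacy classes (|C| * chi_4(C) * conj(chi_5(C))):
  1*(1)*conj(1) + 1*(-1)*conj(exp(-3*I*pi/4)) + 1*(1)*conj(I) + 1*(-1)*conj(exp(-I*pi/4)) + 1*(1)*conj(-1) + 1*(-1)*conj(exp(I*pi/4)) + 1*(1)*conj(-I) + 1*(-1)*conj(exp(3*I*pi/4))
  = (1) + (-exp(3*I*pi/4)) + (-I) + (-exp(I*pi/4)) + (-1) + (-exp(-I*pi/4)) + (I) + (-exp(-3*I*pi/4))
  = 0.
(Exp terms are combined using exp(i*s)*conj(exp(i*t)) = exp(i*(s-t)), and sums of them are collapsed using the identity that for every m > 1 the m distinct m-th roots of unity sum to 0, e.g. 1 + exp(2*I*pi/3) + exp(-2*I*pi/3) = 0.)
Dividing by |G| = 8 gives 0/8 = 0, matching the row-orthogonality relation <chi_4, chi_5> = [chi_4 = chi_5].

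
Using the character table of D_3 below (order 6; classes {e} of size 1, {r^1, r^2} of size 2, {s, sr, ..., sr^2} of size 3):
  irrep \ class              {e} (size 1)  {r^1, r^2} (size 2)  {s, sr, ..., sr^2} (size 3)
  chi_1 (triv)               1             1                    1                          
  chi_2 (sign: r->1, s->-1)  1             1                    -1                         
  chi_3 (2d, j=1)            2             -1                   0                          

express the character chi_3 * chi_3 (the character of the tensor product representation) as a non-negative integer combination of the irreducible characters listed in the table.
chi_3 tensor chi_3 = chi_1 + chi_2 + chi_3 (all other irreducibles have multiplicity 0).

Working: The character of a tensor product is the pointwise product (chi_3 * chi_3)(C) = chi_3(C) * chi_3(C):
  {e}: (2)*(2), {r^1, r^2}: (-1)*(-1), {s, sr, ..., sr^2}: (0)*(0)
so (chi_3 * chi_3) takes values
  {e} -> 4, {r^1, r^2} -> 1, {s, sr, ..., sr^2} -> 0.
Now take the inner product of this character with each irreducible chi from the table, <chi_3*chi_3, chi> = (1/6) sum_C |C| (chi_3*chi_3)(C) conj(chi(C)):
  <chi_3*chi_3, chi_1> = (1/6)[1*(4)*conj(1) + 2*(1)*conj(1) + 3*(0)*conj(1)]
      = (1/6)[(4) + (2) + (0)] = 6/6 = 1
  <chi_3*chi_3, chi_2> = (1/6)[1*(4)*conj(1) + 2*(1)*conj(1) + 3*(0)*conj(-1)]
      = (1/6)[(4) + (2) + (0)] = 6/6 = 1
  <chi_3*chi_3, chi_3> = (1/6)[1*(4)*conj(2) + 2*(1)*conj(-1) + 3*(0)*conj(0)]
      = (1/6)[(8) + (-2) + (0)] = 6/6 = 1
Hence the multiplicities are chi_1: 1, chi_2: 1, chi_3: 1. Dimension check: dim(chi_3)*dim(chi_3) = 2*2 = 4 and sum (mult * dim) = 1*1 + 1*1 + 1*2 = 4.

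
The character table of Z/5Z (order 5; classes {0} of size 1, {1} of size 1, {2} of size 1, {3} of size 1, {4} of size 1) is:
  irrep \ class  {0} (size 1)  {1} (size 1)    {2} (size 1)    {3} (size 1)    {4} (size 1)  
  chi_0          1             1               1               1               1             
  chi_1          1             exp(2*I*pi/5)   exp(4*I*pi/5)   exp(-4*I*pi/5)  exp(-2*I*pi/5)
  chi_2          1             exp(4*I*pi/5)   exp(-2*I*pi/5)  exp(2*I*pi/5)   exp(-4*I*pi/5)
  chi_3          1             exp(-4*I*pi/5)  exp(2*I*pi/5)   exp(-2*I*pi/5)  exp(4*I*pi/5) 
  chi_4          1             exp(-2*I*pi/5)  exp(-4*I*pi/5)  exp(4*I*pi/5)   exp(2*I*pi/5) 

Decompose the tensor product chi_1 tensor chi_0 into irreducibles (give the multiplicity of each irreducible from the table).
chi_1 tensor chi_0 = chi_1 (all other irreducibles have multiplicity 0).

Details: The character of a tensor product is the pointwise product (chi_1 * chi_0)(C) = chi_1(C) * chi_0(C):
  {0}: (1)*(1), {1}: (exp(2*I*pi/5))*(1), {2}: (exp(4*I*pi/5))*(1), {3}: (exp(-4*I*pi/5))*(1), {4}: (exp(-2*I*pi/5))*(1)
so (chi_1 * chi_0) takes values
  {0} -> 1, {1} -> exp(2*I*pi/5), {2} -> exp(4*I*pi/5), {3} -> exp(-4*I*pi/5), {4} -> exp(-2*I*pi/5).
Now take the inner product of this character with each irreducible chi from the table, <chi_1*chi_0, chi> = (1/5) sum_C |C| (chi_1*chi_0)(C) conj(chi(C)):
  <chi_1*chi_0, chi_0> = (1/5)[1*(1)*conj(1) + 1*(exp(2*I*pi/5))*conj(1) + 1*(exp(4*I*pi/5))*conj(1) + 1*(exp(-4*I*pi/5))*conj(1) + 1*(exp(-2*I*pi/5))*conj(1)]
      = (1/5)[(1) + (exp(2*I*pi/5)) + (exp(4*I*pi/5)) + (exp(-4*I*pi/5)) + (exp(-2*I*pi/5))] = 0/5 = 0
  <chi_1*chi_0, chi_1> = (1/5)[1*(1)*conj(1) + 1*(exp(2*I*pi/5))*conj(exp(2*I*pi/5)) + 1*(exp(4*I*pi/5))*conj(exp(4*I*pi/5)) + 1*(exp(-4*I*pi/5))*conj(exp(-4*I*pi/5)) + 1*(exp(-2*I*pi/5))*conj(exp(-2*I*pi/5))]
      = (1/5)[(1) + (1) + (1) + (1) + (1)] = 5/5 = 1
  <chi_1*chi_0, chi_2> = (1/5)[1*(1)*conj(1) + 1*(exp(2*I*pi/5))*conj(exp(4*I*pi/5)) + 1*(exp(4*I*pi/5))*conj(exp(-2*I*pi/5)) + 1*(exp(-4*I*pi/5))*conj(exp(2*I*pi/5)) + 1*(exp(-2*I*pi/5))*conj(exp(-4*I*pi/5))]
      = (1/5)[(1) + (exp(-2*I*pi/5)) + (exp(-4*I*pi/5)) + (exp(4*I*pi/5)) + (exp(2*I*pi/5))] = 0/5 = 0
  <chi_1*chi_0, chi_3> = (1/5)[1*(1)*conj(1) + 1*(exp(2*I*pi/5))*conj(exp(-4*I*pi/5)) + 1*(exp(4*I*pi/5))*conj(exp(2*I*pi/5)) + 1*(exp(-4*I*pi/5))*conj(exp(-2*I*pi/5)) + 1*(exp(-2*I*pi/5))*conj(exp(4*I*pi/5))]
      = (1/5)[(1) + (exp(-4*I*pi/5)) + (exp(2*I*pi/5)) + (exp(-2*I*pi/5)) + (exp(4*I*pi/5))] = 0/5 = 0
  <chi_1*chi_0, chi_4> = (1/5)[1*(1)*conj(1) + 1*(exp(2*I*pi/5))*conj(exp(-2*I*pi/5)) + 1*(exp(4*I*pi/5))*conj(exp(-4*I*pi/5)) + 1*(exp(-4*I*pi/5))*conj(exp(4*I*pi/5)) + 1*(exp(-2*I*pi/5))*conj(exp(2*I*pi/5))]
      = (1/5)[(1) + (exp(4*I*pi/5)) + (exp(-2*I*pi/5)) + (exp(2*I*pi/5)) + (exp(-4*I*pi/5))] = 0/5 = 0
(Exp terms are combined using exp(i*s)*conj(exp(i*t)) = exp(i*(s-t)), and sums of them are collapsed using the identity that for every m > 1 the m distinct m-th roots of unity sum to 0, e.g. 1 + exp(2*I*pi/3) + exp(-2*I*pi/3) = 0.)
Hence the multiplicities are chi_1: 1. Dimension check: dim(chi_1)*dim(chi_0) = 1*1 = 1 and sum (mult * dim) = 1*1 = 1.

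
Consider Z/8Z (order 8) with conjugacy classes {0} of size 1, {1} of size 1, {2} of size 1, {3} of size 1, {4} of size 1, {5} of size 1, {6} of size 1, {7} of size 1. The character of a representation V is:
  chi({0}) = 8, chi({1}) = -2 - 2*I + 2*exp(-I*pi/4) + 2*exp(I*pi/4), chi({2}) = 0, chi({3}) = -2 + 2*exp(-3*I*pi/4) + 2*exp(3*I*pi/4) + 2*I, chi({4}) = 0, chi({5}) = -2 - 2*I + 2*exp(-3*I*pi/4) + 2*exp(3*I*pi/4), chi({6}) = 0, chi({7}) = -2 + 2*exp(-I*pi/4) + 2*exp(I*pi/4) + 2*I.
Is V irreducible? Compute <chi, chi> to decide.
Not irreducible (reducible): <chi, chi> = 16 > 1.

Details: <chi, chi> = (1/|G|) sum_C |C| * |chi(C)|^2 = (1/8)[1*|8|^2 + 1*|-2 - 2*I + 2*exp(-I*pi/4) + 2*exp(I*pi/4)|^2 + 1*|0|^2 + 1*|-2 + 2*exp(-3*I*pi/4) + 2*exp(3*I*pi/4) + 2*I|^2 + 1*|0|^2 + 1*|-2 - 2*I + 2*exp(-3*I*pi/4) + 2*exp(3*I*pi/4)|^2 + 1*|0|^2 + 1*|-2 + 2*exp(-I*pi/4) + 2*exp(I*pi/4) + 2*I|^2]
  = (1/8)[(64) + (16 - 8*exp(I*pi/4) - 8*exp(-I*pi/4)) + (0) + (16 - 8*exp(3*I*pi/4) - 8*exp(-3*I*pi/4)) + (0) + (16 - 8*exp(3*I*pi/4) - 8*exp(-3*I*pi/4)) + (0) + (16 - 8*exp(I*pi/4) - 8*exp(-I*pi/4))] = 128/8 = 16.
(Exp terms are combined using exp(i*s)*conj(exp(i*t)) = exp(i*(s-t)), and sums of them are collapsed using the identity that for every m > 1 the m distinct m-th roots of unity sum to 0, e.g. 1 + exp(2*I*pi/3) + exp(-2*I*pi/3) = 0.)
A character is irreducible iff <chi, chi> = 1, so this representation is reducible.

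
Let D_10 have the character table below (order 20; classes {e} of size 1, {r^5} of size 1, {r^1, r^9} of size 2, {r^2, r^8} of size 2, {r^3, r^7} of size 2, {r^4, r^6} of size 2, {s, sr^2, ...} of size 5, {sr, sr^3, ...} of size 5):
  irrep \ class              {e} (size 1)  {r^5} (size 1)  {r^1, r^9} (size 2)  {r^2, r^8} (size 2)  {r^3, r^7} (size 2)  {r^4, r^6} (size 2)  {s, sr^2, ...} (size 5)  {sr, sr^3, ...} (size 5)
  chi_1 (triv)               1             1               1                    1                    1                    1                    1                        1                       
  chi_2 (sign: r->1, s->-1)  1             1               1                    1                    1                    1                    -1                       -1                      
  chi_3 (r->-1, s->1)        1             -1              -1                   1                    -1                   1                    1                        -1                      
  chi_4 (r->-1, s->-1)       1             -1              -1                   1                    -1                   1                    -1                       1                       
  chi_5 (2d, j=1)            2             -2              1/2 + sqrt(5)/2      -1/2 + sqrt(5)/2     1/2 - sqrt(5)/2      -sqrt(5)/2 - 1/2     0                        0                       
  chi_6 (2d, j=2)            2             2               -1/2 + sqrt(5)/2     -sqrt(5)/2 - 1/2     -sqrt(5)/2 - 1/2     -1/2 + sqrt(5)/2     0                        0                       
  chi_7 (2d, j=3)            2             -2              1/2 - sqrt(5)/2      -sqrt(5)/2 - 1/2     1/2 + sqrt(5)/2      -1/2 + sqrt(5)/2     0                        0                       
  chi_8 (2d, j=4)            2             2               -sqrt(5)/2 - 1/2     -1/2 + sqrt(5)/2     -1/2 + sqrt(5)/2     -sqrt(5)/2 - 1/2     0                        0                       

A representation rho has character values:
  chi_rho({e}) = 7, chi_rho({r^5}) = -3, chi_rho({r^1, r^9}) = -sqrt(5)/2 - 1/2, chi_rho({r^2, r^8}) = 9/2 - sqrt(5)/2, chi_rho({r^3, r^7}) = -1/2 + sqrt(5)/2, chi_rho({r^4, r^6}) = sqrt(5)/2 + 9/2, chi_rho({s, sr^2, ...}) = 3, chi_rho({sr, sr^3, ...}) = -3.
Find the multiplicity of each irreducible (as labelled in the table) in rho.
Multiplicities: chi_1: 1, chi_2: 1, chi_3: 3, chi_4: 0, chi_5: 0, chi_6: 0, chi_7: 1, chi_8: 0.

Why: Use <chi_rho, chi> = (1/|G|) sum_C |C| * chi_rho(C) * conj(chi(C)) with |G| = 20 for each irreducible chi in the table:
  <chi_rho, chi_1> = (1/20)[1*(7)*conj(1) + 1*(-3)*conj(1) + 2*(-sqrt(5)/2 - 1/2)*conj(1) + 2*(9/2 - sqrt(5)/2)*conj(1) + 2*(-1/2 + sqrt(5)/2)*conj(1) + 2*(sqrt(5)/2 + 9/2)*conj(1) + 5*(3)*conj(1) + 5*(-3)*conj(1)]
      = (1/20)[(7) + (-3) + (-sqrt(5) - 1) + (9 - sqrt(5)) + (-1 + sqrt(5)) + (sqrt(5) + 9) + (15) + (-15)] = 20/20 = 1
  <chi_rho, chi_2> = (1/20)[1*(7)*conj(1) + 1*(-3)*conj(1) + 2*(-sqrt(5)/2 - 1/2)*conj(1) + 2*(9/2 - sqrt(5)/2)*conj(1) + 2*(-1/2 + sqrt(5)/2)*conj(1) + 2*(sqrt(5)/2 + 9/2)*conj(1) + 5*(3)*conj(-1) + 5*(-3)*conj(-1)]
      = (1/20)[(7) + (-3) + (-sqrt(5) - 1) + (9 - sqrt(5)) + (-1 + sqrt(5)) + (sqrt(5) + 9) + (-15) + (15)] = 20/20 = 1
  <chi_rho, chi_3> = (1/20)[1*(7)*conj(1) + 1*(-3)*conj(-1) + 2*(-sqrt(5)/2 - 1/2)*conj(-1) + 2*(9/2 - sqrt(5)/2)*conj(1) + 2*(-1/2 + sqrt(5)/2)*conj(-1) + 2*(sqrt(5)/2 + 9/2)*conj(1) + 5*(3)*conj(1) + 5*(-3)*conj(-1)]
      = (1/20)[(7) + (3) + (1 + sqrt(5)) + (9 - sqrt(5)) + (1 - sqrt(5)) + (sqrt(5) + 9) + (15) + (15)] = 60/20 = 3
  <chi_rho, chi_4> = (1/20)[1*(7)*conj(1) + 1*(-3)*conj(-1) + 2*(-sqrt(5)/2 - 1/2)*conj(-1) + 2*(9/2 - sqrt(5)/2)*conj(1) + 2*(-1/2 + sqrt(5)/2)*conj(-1) + 2*(sqrt(5)/2 + 9/2)*conj(1) + 5*(3)*conj(-1) + 5*(-3)*conj(1)]
      = (1/20)[(7) + (3) + (1 + sqrt(5)) + (9 - sqrt(5)) + (1 - sqrt(5)) + (sqrt(5) + 9) + (-15) + (-15)] = 0/20 = 0
  <chi_rho, chi_5> = (1/20)[1*(7)*conj(2) + 1*(-3)*conj(-2) + 2*(-sqrt(5)/2 - 1/2)*conj(1/2 + sqrt(5)/2) + 2*(9/2 - sqrt(5)/2)*conj(-1/2 + sqrt(5)/2) + 2*(-1/2 + sqrt(5)/2)*conj(1/2 - sqrt(5)/2) + 2*(sqrt(5)/2 + 9/2)*conj(-sqrt(5)/2 - 1/2) + 5*(3)*conj(0) + 5*(-3)*conj(0)]
      = (1/20)[(14) + (6) + (-3 - sqrt(5)) + (-7 + 5*sqrt(5)) + (-3 + sqrt(5)) + (-5*sqrt(5) - 7) + (0) + (0)] = 0/20 = 0
  <chi_rho, chi_6> = (1/20)[1*(7)*conj(2) + 1*(-3)*conj(2) + 2*(-sqrt(5)/2 - 1/2)*conj(-1/2 + sqrt(5)/2) + 2*(9/2 - sqrt(5)/2)*conj(-sqrt(5)/2 - 1/2) + 2*(-1/2 + sqrt(5)/2)*conj(-sqrt(5)/2 - 1/2) + 2*(sqrt(5)/2 + 9/2)*conj(-1/2 + sqrt(5)/2) + 5*(3)*conj(0) + 5*(-3)*conj(0)]
      = (1/20)[(14) + (-6) + (-2) + (-4*sqrt(5) - 2) + (-2) + (-2 + 4*sqrt(5)) + (0) + (0)] = 0/20 = 0
  <chi_rho, chi_7> = (1/20)[1*(7)*conj(2) + 1*(-3)*conj(-2) + 2*(-sqrt(5)/2 - 1/2)*conj(1/2 - sqrt(5)/2) + 2*(9/2 - sqrt(5)/2)*conj(-sqrt(5)/2 - 1/2) + 2*(-1/2 + sqrt(5)/2)*conj(1/2 + sqrt(5)/2) + 2*(sqrt(5)/2 + 9/2)*conj(-1/2 + sqrt(5)/2) + 5*(3)*conj(0) + 5*(-3)*conj(0)]
      = (1/20)[(14) + (6) + (2) + (-4*sqrt(5) - 2) + (2) + (-2 + 4*sqrt(5)) + (0) + (0)] = 20/20 = 1
  <chi_rho, chi_8> = (1/20)[1*(7)*conj(2) + 1*(-3)*conj(2) + 2*(-sqrt(5)/2 - 1/2)*conj(-sqrt(5)/2 - 1/2) + 2*(9/2 - sqrt(5)/2)*conj(-1/2 + sqrt(5)/2) + 2*(-1/2 + sqrt(5)/2)*conj(-1/2 + sqrt(5)/2) + 2*(sqrt(5)/2 + 9/2)*conj(-sqrt(5)/2 - 1/2) + 5*(3)*conj(0) + 5*(-3)*conj(0)]
      = (1/20)[(14) + (-6) + (sqrt(5) + 3) + (-7 + 5*sqrt(5)) + (3 - sqrt(5)) + (-5*sqrt(5) - 7) + (0) + (0)] = 0/20 = 0
Dimension check: dim(rho) = sum (mult * dim) = 1*1 + 1*1 + 3*1 + 0*1 + 0*2 + 0*2 + 1*2 + 0*2 = 7 = chi_rho(e) = 7.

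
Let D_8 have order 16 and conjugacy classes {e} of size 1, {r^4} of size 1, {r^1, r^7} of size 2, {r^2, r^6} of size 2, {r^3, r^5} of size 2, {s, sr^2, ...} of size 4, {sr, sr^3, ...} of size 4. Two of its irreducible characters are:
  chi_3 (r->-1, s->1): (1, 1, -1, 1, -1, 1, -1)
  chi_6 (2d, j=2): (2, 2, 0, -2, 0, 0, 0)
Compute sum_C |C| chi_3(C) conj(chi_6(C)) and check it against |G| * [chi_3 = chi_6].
Sum = 0; so <chi_3, chi_6> = 0 (distinct irreducibles are orthogonal).

Details: Compute term by term over conjugacy classes (|C| * chi_3(C) * conj(chi_6(C))):
  1*(1)*conj(2) + 1*(1)*conj(2) + 2*(-1)*conj(0) + 2*(1)*conj(-2) + 2*(-1)*conj(0) + 4*(1)*conj(0) + 4*(-1)*conj(0)
  = (2) + (2) + (0) + (-4) + (0) + (0) + (0)
  = 0.
Dividing by |G| = 16 gives 0/16 = 0, matching the row-orthogonality relation <chi_3, chi_6> = [chi_3 = chi_6].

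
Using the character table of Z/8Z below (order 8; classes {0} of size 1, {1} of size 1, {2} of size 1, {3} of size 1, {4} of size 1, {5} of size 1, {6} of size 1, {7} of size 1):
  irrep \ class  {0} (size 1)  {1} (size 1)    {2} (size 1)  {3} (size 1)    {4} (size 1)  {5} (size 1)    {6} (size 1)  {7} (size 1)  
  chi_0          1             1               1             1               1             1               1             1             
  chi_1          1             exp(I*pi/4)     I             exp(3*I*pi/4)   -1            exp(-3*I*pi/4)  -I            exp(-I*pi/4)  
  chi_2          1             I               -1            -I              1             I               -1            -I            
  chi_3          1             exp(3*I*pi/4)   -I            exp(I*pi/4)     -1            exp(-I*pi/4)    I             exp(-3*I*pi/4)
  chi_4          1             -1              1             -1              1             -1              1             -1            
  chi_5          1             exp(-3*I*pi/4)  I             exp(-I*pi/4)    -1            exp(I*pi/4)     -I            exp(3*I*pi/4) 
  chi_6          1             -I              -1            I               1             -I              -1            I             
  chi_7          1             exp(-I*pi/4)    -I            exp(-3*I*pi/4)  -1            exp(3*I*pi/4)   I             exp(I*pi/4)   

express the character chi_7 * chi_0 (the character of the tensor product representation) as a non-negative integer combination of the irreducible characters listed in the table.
chi_7 tensor chi_0 = chi_7 (all other irreducibles have multiplicity 0).

Solution. The character of a tensor product is the pointwise product (chi_7 * chi_0)(C) = chi_7(C) * chi_0(C):
  {0}: (1)*(1), {1}: (exp(-I*pi/4))*(1), {2}: (-I)*(1), {3}: (exp(-3*I*pi/4))*(1), {4}: (-1)*(1), {5}: (exp(3*I*pi/4))*(1), {6}: (I)*(1), {7}: (exp(I*pi/4))*(1)
so (chi_7 * chi_0) takes values
  {0} -> 1, {1} -> exp(-I*pi/4), {2} -> -I, {3} -> exp(-3*I*pi/4), {4} -> -1, {5} -> exp(3*I*pi/4), {6} -> I, {7} -> exp(I*pi/4).
Now take the inner product of this character with each irreducible chi from the table, <chi_7*chi_0, chi> = (1/8) sum_C |C| (chi_7*chi_0)(C) conj(chi(C)):
  <chi_7*chi_0, chi_0> = (1/8)[1*(1)*conj(1) + 1*(exp(-I*pi/4))*conj(1) + 1*(-I)*conj(1) + 1*(exp(-3*I*pi/4))*conj(1) + 1*(-1)*conj(1) + 1*(exp(3*I*pi/4))*conj(1) + 1*(I)*conj(1) + 1*(exp(I*pi/4))*conj(1)]
      = (1/8)[(1) + (exp(-I*pi/4)) + (-I) + (exp(-3*I*pi/4)) + (-1) + (exp(3*I*pi/4)) + (I) + (exp(I*pi/4))] = 0/8 = 0
  <chi_7*chi_0, chi_1> = (1/8)[1*(1)*conj(1) + 1*(exp(-I*pi/4))*conj(exp(I*pi/4)) + 1*(-I)*conj(I) + 1*(exp(-3*I*pi/4))*conj(exp(3*I*pi/4)) + 1*(-1)*conj(-1) + 1*(exp(3*I*pi/4))*conj(exp(-3*I*pi/4)) + 1*(I)*conj(-I) + 1*(exp(I*pi/4))*conj(exp(-I*pi/4))]
      = (1/8)[(1) + (-I) + (-1) + (I) + (1) + (-I) + (-1) + (I)] = 0/8 = 0
  <chi_7*chi_0, chi_2> = (1/8)[1*(1)*conj(1) + 1*(exp(-I*pi/4))*conj(I) + 1*(-I)*conj(-1) + 1*(exp(-3*I*pi/4))*conj(-I) + 1*(-1)*conj(1) + 1*(exp(3*I*pi/4))*conj(I) + 1*(I)*conj(-1) + 1*(exp(I*pi/4))*conj(-I)]
      = (1/8)[(1) + (-exp(I*pi/4)) + (I) + (exp(-I*pi/4)) + (-1) + (-exp(-3*I*pi/4)) + (-I) + (exp(3*I*pi/4))] = 0/8 = 0
  <chi_7*chi_0, chi_3> = (1/8)[1*(1)*conj(1) + 1*(exp(-I*pi/4))*conj(exp(3*I*pi/4)) + 1*(-I)*conj(-I) + 1*(exp(-3*I*pi/4))*conj(exp(I*pi/4)) + 1*(-1)*conj(-1) + 1*(exp(3*I*pi/4))*conj(exp(-I*pi/4)) + 1*(I)*conj(I) + 1*(exp(I*pi/4))*conj(exp(-3*I*pi/4))]
      = (1/8)[(1) + (-1) + (1) + (-1) + (1) + (-1) + (1) + (-1)] = 0/8 = 0
  <chi_7*chi_0, chi_4> = (1/8)[1*(1)*conj(1) + 1*(exp(-I*pi/4))*conj(-1) + 1*(-I)*conj(1) + 1*(exp(-3*I*pi/4))*conj(-1) + 1*(-1)*conj(1) + 1*(exp(3*I*pi/4))*conj(-1) + 1*(I)*conj(1) + 1*(exp(I*pi/4))*conj(-1)]
      = (1/8)[(1) + (-exp(-I*pi/4)) + (-I) + (-exp(-3*I*pi/4)) + (-1) + (-exp(3*I*pi/4)) + (I) + (-exp(I*pi/4))] = 0/8 = 0
  <chi_7*chi_0, chi_5> = (1/8)[1*(1)*conj(1) + 1*(exp(-I*pi/4))*conj(exp(-3*I*pi/4)) + 1*(-I)*conj(I) + 1*(exp(-3*I*pi/4))*conj(exp(-I*pi/4)) + 1*(-1)*conj(-1) + 1*(exp(3*I*pi/4))*conj(exp(I*pi/4)) + 1*(I)*conj(-I) + 1*(exp(I*pi/4))*conj(exp(3*I*pi/4))]
      = (1/8)[(1) + (I) + (-1) + (-I) + (1) + (I) + (-1) + (-I)] = 0/8 = 0
  <chi_7*chi_0, chi_6> = (1/8)[1*(1)*conj(1) + 1*(exp(-I*pi/4))*conj(-I) + 1*(-I)*conj(-1) + 1*(exp(-3*I*pi/4))*conj(I) + 1*(-1)*conj(1) + 1*(exp(3*I*pi/4))*conj(-I) + 1*(I)*conj(-1) + 1*(exp(I*pi/4))*conj(I)]
      = (1/8)[(1) + (exp(I*pi/4)) + (I) + (-exp(-I*pi/4)) + (-1) + (exp(-3*I*pi/4)) + (-I) + (-exp(3*I*pi/4))] = 0/8 = 0
  <chi_7*chi_0, chi_7> = (1/8)[1*(1)*conj(1) + 1*(exp(-I*pi/4))*conj(exp(-I*pi/4)) + 1*(-I)*conj(-I) + 1*(exp(-3*I*pi/4))*conj(exp(-3*I*pi/4)) + 1*(-1)*conj(-1) + 1*(exp(3*I*pi/4))*conj(exp(3*I*pi/4)) + 1*(I)*conj(I) + 1*(exp(I*pi/4))*conj(exp(I*pi/4))]
      = (1/8)[(1) + (1) + (1) + (1) + (1) + (1) + (1) + (1)] = 8/8 = 1
(Exp terms are combined using exp(i*s)*conj(exp(i*t)) = exp(i*(s-t)), and sums of them are collapsed using the identity that for every m > 1 the m distinct m-th roots of unity sum to 0, e.g. 1 + exp(2*I*pi/3) + exp(-2*I*pi/3) = 0.)
Hence the multiplicities are chi_7: 1. Dimension check: dim(chi_7)*dim(chi_0) = 1*1 = 1 and sum (mult * dim) = 1*1 = 1.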